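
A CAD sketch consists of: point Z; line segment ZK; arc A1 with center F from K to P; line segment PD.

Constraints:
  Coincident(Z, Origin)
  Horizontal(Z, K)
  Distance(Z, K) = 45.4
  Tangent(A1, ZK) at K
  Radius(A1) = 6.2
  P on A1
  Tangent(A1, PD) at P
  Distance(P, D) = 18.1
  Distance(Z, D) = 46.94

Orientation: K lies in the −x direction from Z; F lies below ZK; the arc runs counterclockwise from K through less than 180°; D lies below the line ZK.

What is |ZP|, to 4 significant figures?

51.40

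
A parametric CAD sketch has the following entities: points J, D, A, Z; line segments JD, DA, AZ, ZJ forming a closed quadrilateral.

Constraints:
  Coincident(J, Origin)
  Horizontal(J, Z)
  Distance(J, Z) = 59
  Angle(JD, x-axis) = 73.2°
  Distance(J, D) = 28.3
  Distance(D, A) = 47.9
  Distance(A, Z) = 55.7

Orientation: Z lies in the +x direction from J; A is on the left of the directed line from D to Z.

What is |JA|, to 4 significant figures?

72.27

Checks: JD at 73.20° ✓; |DA| = 47.90 ✓; |AZ| = 55.70 ✓.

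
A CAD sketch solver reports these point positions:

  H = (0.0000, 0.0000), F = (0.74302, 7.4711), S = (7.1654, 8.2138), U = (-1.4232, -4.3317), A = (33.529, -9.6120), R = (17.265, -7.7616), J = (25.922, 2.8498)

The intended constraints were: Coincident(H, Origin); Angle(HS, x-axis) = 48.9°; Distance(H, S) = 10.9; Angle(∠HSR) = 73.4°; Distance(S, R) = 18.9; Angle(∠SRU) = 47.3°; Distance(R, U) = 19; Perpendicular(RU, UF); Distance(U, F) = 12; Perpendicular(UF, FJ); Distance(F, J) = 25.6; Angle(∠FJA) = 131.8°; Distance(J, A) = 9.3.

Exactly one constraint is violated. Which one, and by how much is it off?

Distance(J, A) = 9.3 — off by 5.30.

H = (0.00, 0.00) ✓; HS at 48.90° ✓; |HS| = 10.90 ✓; ∠HSR = 73.40° ✓; |SR| = 18.90 ✓; ∠SRU = 47.30° ✓; |RU| = 19.00 ✓; ∠(RU, UF) = 90.00° ✓; |UF| = 12.00 ✓; ∠(UF, FJ) = 90.00° ✓; |FJ| = 25.60 ✓; ∠FJA = 131.8° ✓; |JA| = 14.60 ✗.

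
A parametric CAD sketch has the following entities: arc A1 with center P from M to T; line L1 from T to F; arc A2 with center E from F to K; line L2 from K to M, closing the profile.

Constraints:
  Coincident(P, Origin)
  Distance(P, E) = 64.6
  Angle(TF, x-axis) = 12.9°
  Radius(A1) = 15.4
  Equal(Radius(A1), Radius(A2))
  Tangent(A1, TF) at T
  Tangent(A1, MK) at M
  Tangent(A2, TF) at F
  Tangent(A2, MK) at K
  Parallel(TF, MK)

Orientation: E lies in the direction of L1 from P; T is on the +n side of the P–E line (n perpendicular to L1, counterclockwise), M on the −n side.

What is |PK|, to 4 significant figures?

66.41

Tangency of A1 to both parallel lines with radius 15.4 puts T and M at P ± 15.4·n: T = (-3.438, 15.01), M = (3.438, -15.01). Equal radii place F and K the same way about E: F = E + 15.4·n = (59.53, 29.43), K = E − 15.4·n = (66.41, -0.5894). Then |PK| = |K − P| = 66.41.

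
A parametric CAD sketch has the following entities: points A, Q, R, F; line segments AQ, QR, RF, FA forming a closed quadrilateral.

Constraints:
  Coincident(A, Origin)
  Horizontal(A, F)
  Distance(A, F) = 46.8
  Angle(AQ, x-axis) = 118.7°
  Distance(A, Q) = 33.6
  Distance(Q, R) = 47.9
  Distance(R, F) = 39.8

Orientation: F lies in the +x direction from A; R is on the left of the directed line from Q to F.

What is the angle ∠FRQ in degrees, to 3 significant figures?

104°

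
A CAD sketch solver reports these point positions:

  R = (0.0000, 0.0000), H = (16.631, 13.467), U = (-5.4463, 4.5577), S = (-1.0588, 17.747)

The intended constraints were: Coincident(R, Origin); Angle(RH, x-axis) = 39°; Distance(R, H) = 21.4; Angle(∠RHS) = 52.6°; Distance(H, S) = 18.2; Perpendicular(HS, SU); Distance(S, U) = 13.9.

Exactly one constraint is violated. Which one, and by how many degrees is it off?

Perpendicular(HS, SU) — off by 4.80°.

R = (0.00, 0.00) ✓; RH at 39.00° ✓; |RH| = 21.40 ✓; ∠RHS = 52.60° ✓; |HS| = 18.20 ✓; ∠(HS, SU) = 85.20° ✗; |SU| = 13.90 ✓.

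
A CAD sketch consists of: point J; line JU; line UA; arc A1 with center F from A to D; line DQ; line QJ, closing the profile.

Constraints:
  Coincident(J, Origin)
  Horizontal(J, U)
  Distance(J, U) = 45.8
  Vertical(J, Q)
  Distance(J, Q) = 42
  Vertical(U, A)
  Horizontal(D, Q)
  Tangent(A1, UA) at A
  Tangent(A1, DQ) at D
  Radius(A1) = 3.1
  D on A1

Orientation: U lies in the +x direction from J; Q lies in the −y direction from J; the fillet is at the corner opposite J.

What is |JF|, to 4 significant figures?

57.76

J is at the origin; JU is horizontal with |JU| = 45.8 and U on the +x side, so U = (45.80, 0.000). JQ is vertical with |JQ| = 42.0 and Q on the −y side, so Q = (0.000, -42.00). The virtual corner opposite J is at (45.80, -42.00). A1 meets UA tangentially, so FA is at right angles to UA and since A1 is tangent to DQ there, FD ⟂ DQ, with radius 3.1, so the center F sits 3.1 in from both sides at F = (42.70, -38.90). Then |JF| = |F − J| = 57.76.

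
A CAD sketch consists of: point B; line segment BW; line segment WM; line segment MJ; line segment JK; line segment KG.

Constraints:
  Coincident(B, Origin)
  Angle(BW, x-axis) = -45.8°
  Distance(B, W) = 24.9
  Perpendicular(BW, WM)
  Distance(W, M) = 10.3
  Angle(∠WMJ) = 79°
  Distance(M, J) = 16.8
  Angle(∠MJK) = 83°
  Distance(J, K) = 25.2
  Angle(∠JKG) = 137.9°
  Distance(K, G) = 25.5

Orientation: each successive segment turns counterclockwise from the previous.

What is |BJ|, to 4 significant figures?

11.00

B is at the origin; BW runs at -45.8° with length 24.9, so W = (17.36, -17.85). BW is perpendicular to WM, so WM runs at 44.20°; with |WM| = 10.3, M = (24.74, -10.67). ∠WMJ = 79.0° gives MJ at 145.2° from the x-axis; with |MJ| = 16.8, J = (10.95, -1.082). Then |BJ| = |J − B| = 11.00.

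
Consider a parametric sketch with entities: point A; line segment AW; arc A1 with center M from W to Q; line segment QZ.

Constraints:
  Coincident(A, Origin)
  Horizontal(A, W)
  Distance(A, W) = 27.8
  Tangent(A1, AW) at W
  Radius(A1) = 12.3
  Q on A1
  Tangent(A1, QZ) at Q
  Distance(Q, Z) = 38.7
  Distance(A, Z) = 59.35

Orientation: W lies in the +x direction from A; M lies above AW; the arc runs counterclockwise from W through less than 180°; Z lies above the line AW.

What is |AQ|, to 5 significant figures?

42.666

Checks: |MQ| = 12.30 ✓; ∠(MQ, QZ) = 90.00° ✓; |QZ| = 38.70 ✓; |AZ| = 59.35 ✓.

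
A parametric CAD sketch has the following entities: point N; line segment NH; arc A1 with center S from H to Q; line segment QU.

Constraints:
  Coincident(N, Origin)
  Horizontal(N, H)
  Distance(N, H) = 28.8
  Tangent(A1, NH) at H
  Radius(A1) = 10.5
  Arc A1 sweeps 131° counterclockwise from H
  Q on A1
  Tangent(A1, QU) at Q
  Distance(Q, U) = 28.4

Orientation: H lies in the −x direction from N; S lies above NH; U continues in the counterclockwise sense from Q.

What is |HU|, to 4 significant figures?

40.27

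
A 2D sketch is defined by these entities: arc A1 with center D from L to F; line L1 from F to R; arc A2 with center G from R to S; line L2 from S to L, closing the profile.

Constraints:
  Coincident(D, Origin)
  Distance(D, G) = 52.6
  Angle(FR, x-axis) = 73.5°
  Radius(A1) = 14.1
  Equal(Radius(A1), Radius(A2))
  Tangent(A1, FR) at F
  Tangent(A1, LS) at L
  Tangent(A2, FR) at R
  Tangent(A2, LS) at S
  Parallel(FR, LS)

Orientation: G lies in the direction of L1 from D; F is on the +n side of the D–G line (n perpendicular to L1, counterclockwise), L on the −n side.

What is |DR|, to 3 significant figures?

54.5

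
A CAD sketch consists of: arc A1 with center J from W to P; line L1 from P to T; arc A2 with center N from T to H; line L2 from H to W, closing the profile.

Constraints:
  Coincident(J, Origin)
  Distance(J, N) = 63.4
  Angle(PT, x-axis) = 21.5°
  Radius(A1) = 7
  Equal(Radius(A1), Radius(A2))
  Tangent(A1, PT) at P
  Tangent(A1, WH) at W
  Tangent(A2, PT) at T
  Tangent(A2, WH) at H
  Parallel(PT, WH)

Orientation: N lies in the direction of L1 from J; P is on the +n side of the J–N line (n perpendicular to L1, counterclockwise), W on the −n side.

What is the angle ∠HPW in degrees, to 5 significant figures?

77.548°

The slot axis is L1's direction at 21.5°, so u = (cos 21.5°, sin 21.5°) = (0.93042, 0.36650) and n = (−sin 21.5°, cos 21.5°) = (-0.36650, 0.93042). J is at the origin and N lies 63.4 along u from J, so N = 63.4·u = (58.988, 23.236). Tangency of A1 to both parallel lines with radius 7.0 puts P and W at J ± 7.0·n: P = (-2.5655, 6.5129), W = (2.5655, -6.5129). Equal radii place T and H the same way about N: T = N + 7.0·n = (56.423, 29.749), H = N − 7.0·n = (61.554, 16.723). Then cos ∠HPW = PH·PW / (|PH||PW|), giving 77.548°.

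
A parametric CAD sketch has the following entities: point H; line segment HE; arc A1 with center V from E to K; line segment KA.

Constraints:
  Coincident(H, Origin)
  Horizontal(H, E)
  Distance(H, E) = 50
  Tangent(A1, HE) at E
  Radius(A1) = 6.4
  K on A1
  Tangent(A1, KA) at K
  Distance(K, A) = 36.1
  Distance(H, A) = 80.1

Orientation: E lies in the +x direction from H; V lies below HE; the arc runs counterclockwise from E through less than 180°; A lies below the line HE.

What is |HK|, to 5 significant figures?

46.862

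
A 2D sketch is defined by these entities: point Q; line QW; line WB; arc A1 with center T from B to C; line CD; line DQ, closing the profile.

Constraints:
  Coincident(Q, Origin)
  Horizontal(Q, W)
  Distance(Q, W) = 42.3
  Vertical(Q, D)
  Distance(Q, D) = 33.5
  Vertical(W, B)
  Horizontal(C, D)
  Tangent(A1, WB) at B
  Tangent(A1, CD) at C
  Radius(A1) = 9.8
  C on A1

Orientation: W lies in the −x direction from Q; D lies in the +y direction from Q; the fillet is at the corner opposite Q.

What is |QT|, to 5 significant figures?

40.224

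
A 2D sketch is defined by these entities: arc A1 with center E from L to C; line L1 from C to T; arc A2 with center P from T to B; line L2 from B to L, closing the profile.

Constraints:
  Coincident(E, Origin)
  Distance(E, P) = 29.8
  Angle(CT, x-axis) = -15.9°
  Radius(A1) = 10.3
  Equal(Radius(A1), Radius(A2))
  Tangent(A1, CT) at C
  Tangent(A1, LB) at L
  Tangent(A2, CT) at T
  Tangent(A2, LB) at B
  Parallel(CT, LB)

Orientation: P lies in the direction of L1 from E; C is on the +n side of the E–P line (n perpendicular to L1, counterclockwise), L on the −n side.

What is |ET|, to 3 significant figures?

31.5

The slot axis is L1's direction at -15.9°, so u = (cos -15.9°, sin -15.9°) = (0.962, -0.274) and n = (−sin -15.9°, cos -15.9°) = (0.274, 0.962). E is at the origin and P lies 29.8 along u from E, so P = 29.8·u = (28.7, -8.16). Tangency of A1 to both parallel lines with radius 10.3 puts C and L at E ± 10.3·n: C = (2.82, 9.91), L = (-2.82, -9.91). Equal radii place T and B the same way about P: T = P + 10.3·n = (31.5, 1.74), B = P − 10.3·n = (25.8, -18.1). Then |ET| = |T − E| = 31.5.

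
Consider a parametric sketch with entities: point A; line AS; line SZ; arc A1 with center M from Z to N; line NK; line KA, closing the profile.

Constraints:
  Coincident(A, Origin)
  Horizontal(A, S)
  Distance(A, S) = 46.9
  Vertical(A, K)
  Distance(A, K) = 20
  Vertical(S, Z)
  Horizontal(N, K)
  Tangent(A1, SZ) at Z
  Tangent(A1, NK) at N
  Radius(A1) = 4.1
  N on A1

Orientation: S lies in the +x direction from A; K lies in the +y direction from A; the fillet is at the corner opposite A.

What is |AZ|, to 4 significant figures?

49.52

A is at the origin; A and S share the same y with |AS| = 46.9 and S on the +x side, so S = (46.90, 0.000). AK is vertical with |AK| = 20.0 and K on the +y side, so K = (0.000, 20.00). The virtual corner opposite A is at (46.90, 20.00). A1 meets SZ tangentially, so MZ is at right angles to SZ and tangency of A1 to NK means the radius MN is perpendicular to NK, with radius 4.1, so the center M sits 4.1 in from both sides at M = (42.80, 15.90). That places the tangent points at Z = (46.90, 15.90) on SZ and N = (42.80, 20.00) on NK. Then |AZ| = |Z − A| = 49.52.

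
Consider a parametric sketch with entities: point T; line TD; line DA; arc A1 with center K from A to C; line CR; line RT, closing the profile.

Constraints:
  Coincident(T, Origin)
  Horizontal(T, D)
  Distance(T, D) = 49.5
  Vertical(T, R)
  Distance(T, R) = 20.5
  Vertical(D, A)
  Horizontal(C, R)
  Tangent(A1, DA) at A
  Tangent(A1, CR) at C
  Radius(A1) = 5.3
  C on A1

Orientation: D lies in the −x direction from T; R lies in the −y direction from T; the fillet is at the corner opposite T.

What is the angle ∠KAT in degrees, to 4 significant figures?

17.07°

T is at the origin; TD is horizontal with |TD| = 49.5 and D on the −x side, so D = (-49.50, 0.000). T and R share the same x with |TR| = 20.5 and R on the −y side, so R = (0.000, -20.50). The virtual corner opposite T is at (-49.50, -20.50). Tangency of A1 to DA means the radius KA is perpendicular to DA and since A1 is tangent to CR there, KC ⟂ CR, with radius 5.3, so the center K sits 5.3 in from both sides at K = (-44.20, -15.20). That places the tangent points at A = (-49.50, -15.20) on DA and C = (-44.20, -20.50) on CR. Then cos ∠KAT = AK·AT / (|AK||AT|), giving 17.07°.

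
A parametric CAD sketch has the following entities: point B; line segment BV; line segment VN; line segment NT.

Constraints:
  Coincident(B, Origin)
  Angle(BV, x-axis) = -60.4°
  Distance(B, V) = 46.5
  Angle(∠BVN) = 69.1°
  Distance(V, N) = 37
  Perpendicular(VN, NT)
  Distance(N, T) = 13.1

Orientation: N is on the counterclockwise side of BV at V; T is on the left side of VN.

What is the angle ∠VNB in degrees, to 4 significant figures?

64.83°

B is at the origin; BV runs at -60.4° with length 46.5, so V = 46.5·(cos -60.4°, sin -60.4°) = (22.97, -40.43). ∠BVN = 69.1°, so VN runs at -60.4° + (180° − 69.1°) = 50.50° from the x-axis; with |VN| = 37.0, N = V + 37.0·(cos 50.50°, sin 50.50°) = (46.50, -11.88). Then cos ∠VNB = NV·NB / (|NV||NB|), giving 64.83°.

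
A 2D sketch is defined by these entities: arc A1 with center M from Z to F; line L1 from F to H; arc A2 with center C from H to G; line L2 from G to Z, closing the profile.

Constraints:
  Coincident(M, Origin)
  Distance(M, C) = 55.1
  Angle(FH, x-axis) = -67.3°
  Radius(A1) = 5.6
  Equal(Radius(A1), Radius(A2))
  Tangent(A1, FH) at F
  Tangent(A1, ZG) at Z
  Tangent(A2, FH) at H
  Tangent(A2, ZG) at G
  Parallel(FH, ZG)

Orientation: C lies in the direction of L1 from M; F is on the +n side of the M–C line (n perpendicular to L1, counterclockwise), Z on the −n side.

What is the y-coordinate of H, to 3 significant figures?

-48.7

Tangency of A1 to both parallel lines with radius 5.6 puts F and Z at M ± 5.6·n: F = (5.17, 2.16), Z = (-5.17, -2.16). Equal radii place H and G the same way about C: H = C + 5.6·n = (26.4, -48.7), G = C − 5.6·n = (16.1, -53.0). So H.y = -48.7.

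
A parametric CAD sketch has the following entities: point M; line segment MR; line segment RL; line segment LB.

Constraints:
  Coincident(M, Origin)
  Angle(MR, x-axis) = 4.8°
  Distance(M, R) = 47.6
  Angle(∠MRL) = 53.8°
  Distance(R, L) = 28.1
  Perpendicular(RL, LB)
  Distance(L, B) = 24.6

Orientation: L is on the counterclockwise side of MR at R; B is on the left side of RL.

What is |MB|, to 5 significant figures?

13.811

∠MRL = 53.8°, so RL runs at 4.8° + (180° − 53.8°) = 131.00° from the x-axis; with |RL| = 28.1, L = R + 28.1·(cos 131.00°, sin 131.00°) = (28.998, 25.190). The perpendicularity gives LB at right angles to RL; with |LB| = 24.6 on the left of RL, B = L + 24.6·(-0.75471, -0.65606) = (10.432, 9.0514). Then |MB| = |B − M| = 13.811.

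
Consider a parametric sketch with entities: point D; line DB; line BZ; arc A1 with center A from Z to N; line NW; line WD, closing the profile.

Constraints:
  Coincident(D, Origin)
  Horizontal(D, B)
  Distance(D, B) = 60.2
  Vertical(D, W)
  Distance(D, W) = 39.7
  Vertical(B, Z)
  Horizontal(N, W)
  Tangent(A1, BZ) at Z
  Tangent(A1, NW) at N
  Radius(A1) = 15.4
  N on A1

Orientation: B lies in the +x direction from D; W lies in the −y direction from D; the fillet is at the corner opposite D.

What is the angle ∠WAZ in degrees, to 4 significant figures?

161.0°

D is at the origin; D and B share the same y with |DB| = 60.2 and B on the +x side, so B = (60.20, 0.000). D and W share the same x with |DW| = 39.7 and W on the −y side, so W = (0.000, -39.70). The virtual corner opposite D is at (60.20, -39.70). A1 meets BZ tangentially, so AZ is at right angles to BZ and the tangent condition forces AN to be normal to NW, with radius 15.4, so the center A sits 15.4 in from both sides at A = (44.80, -24.30). That places the tangent points at Z = (60.20, -24.30) on BZ and N = (44.80, -39.70) on NW. Then cos ∠WAZ = AW·AZ / (|AW||AZ|), giving 161.0°.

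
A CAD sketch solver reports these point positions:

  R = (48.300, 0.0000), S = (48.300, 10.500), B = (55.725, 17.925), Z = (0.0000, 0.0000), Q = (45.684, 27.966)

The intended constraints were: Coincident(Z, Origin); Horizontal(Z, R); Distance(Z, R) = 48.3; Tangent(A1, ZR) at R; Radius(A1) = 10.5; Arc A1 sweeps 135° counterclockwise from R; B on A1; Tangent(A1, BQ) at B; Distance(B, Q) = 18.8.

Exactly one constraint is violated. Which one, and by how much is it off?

Distance(B, Q) = 18.8 — off by 4.60.

Z = (0.00, 0.00) ✓; Z.y = 0.00, R.y = 0.00 ✓; |ZR| = 48.30 ✓; ∠(SR, RZ) = 90.00° ✓; |SR| = 10.50 ✓; bearing(S→B) − bearing(S→R) = 135.0° ✓; |SB| = 10.50 ✓; ∠(SB, BQ) = 90.00° ✓; |BQ| = 14.20 ✗.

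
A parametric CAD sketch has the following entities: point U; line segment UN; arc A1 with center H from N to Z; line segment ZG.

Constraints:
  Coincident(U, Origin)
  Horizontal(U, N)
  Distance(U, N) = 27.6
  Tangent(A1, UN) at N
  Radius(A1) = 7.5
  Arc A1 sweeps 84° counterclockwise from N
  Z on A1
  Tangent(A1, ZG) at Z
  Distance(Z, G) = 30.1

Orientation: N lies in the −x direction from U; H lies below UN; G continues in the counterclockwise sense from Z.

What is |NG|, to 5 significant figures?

38.155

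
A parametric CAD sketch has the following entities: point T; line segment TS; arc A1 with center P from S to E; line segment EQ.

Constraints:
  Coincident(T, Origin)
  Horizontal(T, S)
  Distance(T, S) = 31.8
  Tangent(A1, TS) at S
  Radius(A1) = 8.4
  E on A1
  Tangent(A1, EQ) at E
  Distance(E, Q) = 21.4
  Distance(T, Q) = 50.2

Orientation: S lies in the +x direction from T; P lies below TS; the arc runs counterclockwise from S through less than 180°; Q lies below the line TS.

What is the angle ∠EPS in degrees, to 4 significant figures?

133.6°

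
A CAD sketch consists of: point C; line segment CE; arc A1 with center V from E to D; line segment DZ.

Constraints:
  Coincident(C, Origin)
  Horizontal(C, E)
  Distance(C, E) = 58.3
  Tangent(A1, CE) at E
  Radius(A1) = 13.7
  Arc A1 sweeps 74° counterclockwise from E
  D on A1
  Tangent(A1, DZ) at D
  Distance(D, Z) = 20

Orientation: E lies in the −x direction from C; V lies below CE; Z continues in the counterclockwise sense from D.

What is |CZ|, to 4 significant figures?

82.32

C is at the origin; CE is horizontal with |CE| = 58.3 and E on the −x side, so E = (-58.30, 0.000). The tangent condition forces VE to be normal to CE, so V = E + (0, -13.7) = (-58.30, -13.70). On A1, E sits at bearing 90° from V; a 74° counterclockwise sweep puts D at bearing 164°, so D = V + 13.7·(cos 164°, sin 164°) = (-71.47, -9.924). A1 meets DZ tangentially, so VD is at right angles to DZ, so DZ runs along (−sin 164°, cos 164°); with |DZ| = 20.0, Z = (-76.98, -29.15). Then |CZ| = |Z − C| = 82.32.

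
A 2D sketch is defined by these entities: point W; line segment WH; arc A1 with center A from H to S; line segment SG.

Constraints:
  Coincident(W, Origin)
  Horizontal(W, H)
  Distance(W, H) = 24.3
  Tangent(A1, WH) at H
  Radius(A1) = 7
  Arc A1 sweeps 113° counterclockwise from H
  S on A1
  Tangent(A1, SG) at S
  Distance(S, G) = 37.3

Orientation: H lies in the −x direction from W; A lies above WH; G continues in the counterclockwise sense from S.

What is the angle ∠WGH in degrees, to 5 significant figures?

25.896°

W is at the origin; WH is horizontal with |WH| = 24.3 and H on the −x side, so H = (-24.300, 0.0000). A1 meets WH tangentially, so AH is at right angles to WH, so A = H + (0, 7) = (-24.300, 7.0000). On A1, H sits at bearing -90° from A; a 113° counterclockwise sweep puts S at bearing 23°, so S = A + 7.0·(cos 23°, sin 23°) = (-17.856, 9.7351). The tangent condition forces AS to be normal to SG, so SG runs along (−sin 23°, cos 23°); with |SG| = 37.3, G = (-32.431, 44.070). Then cos ∠WGH = GW·GH / (|GW||GH|), giving 25.896°.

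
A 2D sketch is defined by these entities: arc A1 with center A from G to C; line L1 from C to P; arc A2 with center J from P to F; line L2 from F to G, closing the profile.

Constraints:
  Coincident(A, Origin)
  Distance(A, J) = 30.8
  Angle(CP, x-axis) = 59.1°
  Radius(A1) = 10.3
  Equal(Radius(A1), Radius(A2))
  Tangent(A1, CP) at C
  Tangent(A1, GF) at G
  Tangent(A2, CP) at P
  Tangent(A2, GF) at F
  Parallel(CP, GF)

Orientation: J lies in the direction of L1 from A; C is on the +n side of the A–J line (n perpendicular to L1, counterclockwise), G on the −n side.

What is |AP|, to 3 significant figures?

32.5

Tangency of A1 to both parallel lines with radius 10.3 puts C and G at A ± 10.3·n: C = (-8.84, 5.29), G = (8.84, -5.29). Equal radii place P and F the same way about J: P = J + 10.3·n = (6.98, 31.7), F = J − 10.3·n = (24.7, 21.1). Then |AP| = |P − A| = 32.5.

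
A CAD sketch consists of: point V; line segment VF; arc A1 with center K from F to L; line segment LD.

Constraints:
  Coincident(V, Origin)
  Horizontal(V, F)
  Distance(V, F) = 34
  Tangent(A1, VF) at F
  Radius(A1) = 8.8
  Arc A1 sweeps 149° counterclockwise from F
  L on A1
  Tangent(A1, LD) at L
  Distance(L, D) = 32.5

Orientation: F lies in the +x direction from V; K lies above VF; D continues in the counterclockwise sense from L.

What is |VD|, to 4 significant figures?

34.76

V is at the origin; V and F share the same y with |VF| = 34.0 and F on the +x side, so F = (34.00, 0.000). Since A1 is tangent to VF there, KF ⟂ VF, so K = F + (0, 8.8) = (34.00, 8.800). On A1, F sits at bearing -90° from K; a 149° counterclockwise sweep puts L at bearing 59°, so L = K + 8.8·(cos 59°, sin 59°) = (38.53, 16.34). The tangent condition forces KL to be normal to LD, so LD runs along (−sin 59°, cos 59°); with |LD| = 32.5, D = (10.67, 33.08). Then |VD| = |D − V| = 34.76.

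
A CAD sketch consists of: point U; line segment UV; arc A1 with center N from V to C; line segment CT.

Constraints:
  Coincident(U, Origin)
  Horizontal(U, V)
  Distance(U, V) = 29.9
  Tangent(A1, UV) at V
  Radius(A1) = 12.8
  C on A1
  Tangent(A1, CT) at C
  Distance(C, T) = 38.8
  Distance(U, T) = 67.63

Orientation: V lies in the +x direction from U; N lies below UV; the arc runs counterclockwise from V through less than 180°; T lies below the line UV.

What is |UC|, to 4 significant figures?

28.88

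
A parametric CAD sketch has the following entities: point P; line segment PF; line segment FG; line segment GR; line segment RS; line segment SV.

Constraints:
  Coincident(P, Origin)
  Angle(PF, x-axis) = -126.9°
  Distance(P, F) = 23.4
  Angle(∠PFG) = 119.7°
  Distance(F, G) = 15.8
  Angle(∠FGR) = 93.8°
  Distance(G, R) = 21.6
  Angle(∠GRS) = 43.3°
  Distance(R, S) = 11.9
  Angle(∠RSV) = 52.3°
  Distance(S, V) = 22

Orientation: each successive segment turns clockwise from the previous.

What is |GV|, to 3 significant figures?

17.5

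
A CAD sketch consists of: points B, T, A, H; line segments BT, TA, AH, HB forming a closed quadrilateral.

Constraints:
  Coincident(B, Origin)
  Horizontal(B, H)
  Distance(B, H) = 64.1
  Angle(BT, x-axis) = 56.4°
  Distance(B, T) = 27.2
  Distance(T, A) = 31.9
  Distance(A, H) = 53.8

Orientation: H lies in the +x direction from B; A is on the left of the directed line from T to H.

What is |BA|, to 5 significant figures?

58.927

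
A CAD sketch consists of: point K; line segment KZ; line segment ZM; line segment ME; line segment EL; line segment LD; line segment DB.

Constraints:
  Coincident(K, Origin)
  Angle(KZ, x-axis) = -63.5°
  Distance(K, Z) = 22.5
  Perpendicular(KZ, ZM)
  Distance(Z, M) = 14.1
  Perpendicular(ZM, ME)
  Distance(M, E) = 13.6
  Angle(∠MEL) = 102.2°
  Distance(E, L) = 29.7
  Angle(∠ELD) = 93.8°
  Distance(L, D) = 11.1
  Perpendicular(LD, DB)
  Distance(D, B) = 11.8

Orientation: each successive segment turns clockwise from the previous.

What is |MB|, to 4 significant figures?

21.58

∠ELD = 93.8° gives LD at -47.50° from the x-axis; with |LD| = 11.1, D = (22.03, -3.870). LD is perpendicular to DB, so DB runs at -137.5°; with |DB| = 11.8, B = (13.33, -11.84). Then |MB| = |B − M| = 21.58.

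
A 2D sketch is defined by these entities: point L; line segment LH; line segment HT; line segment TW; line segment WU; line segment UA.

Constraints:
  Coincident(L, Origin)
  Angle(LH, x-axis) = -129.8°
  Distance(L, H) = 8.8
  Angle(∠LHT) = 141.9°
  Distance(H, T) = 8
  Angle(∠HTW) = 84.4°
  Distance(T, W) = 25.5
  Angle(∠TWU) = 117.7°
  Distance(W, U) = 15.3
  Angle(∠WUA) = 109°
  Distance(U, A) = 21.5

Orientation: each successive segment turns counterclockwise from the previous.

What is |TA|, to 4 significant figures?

34.23

∠TWU = 117.7° gives WU at 66.20° from the x-axis; with |WU| = 15.3, U = (25.74, 0.9759). ∠WUA = 109.0° gives UA at 137.2° from the x-axis; with |UA| = 21.5, A = (9.970, 15.58). Then |TA| = |A − T| = 34.23.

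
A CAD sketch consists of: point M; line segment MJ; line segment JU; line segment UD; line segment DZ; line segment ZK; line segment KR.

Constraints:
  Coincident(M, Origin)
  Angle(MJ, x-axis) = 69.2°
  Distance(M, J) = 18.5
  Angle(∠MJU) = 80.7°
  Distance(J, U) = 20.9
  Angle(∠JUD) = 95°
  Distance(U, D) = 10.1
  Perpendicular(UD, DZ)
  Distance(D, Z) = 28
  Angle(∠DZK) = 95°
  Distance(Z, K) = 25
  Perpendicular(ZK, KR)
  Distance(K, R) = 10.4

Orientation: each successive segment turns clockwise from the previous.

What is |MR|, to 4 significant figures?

32.34

M is at the origin; MJ runs at 69.2° with length 18.5, so J = (6.569, 17.29). ∠MJU = 80.7° gives JU at -30.10° from the x-axis; with |JU| = 20.9, U = (24.65, 6.813). ∠JUD = 95.0° gives UD at -115.1° from the x-axis; with |UD| = 10.1, D = (20.37, -2.334). The perpendicularity gives DZ at right angles to UD, so DZ runs at 154.9°; with |DZ| = 28.0, Z = (-4.989, 9.544). ∠DZK = 95.0° gives ZK at 69.90° from the x-axis; with |ZK| = 25.0, K = (3.602, 33.02). ZK is perpendicular to KR, so KR runs at -20.10°; with |KR| = 10.4, R = (13.37, 29.45). Then |MR| = |R − M| = 32.34.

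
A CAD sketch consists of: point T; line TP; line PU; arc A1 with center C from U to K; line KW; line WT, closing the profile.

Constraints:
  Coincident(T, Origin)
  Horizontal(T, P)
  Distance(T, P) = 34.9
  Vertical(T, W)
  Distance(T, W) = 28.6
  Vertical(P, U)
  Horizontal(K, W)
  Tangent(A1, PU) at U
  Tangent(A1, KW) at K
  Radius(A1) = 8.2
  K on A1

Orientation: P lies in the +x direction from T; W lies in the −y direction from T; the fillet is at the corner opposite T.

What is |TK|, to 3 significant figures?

39.1

T is at the origin; TP is horizontal with |TP| = 34.9 and P on the +x side, so P = (34.9, 0.00). TW is vertical with |TW| = 28.6 and W on the −y side, so W = (0.00, -28.6). The virtual corner opposite T is at (34.9, -28.6). Since A1 is tangent to PU there, CU ⟂ PU and since A1 is tangent to KW there, CK ⟂ KW, with radius 8.2, so the center C sits 8.2 in from both sides at C = (26.7, -20.4). That places the tangent points at U = (34.9, -20.4) on PU and K = (26.7, -28.6) on KW. Then |TK| = |K − T| = 39.1.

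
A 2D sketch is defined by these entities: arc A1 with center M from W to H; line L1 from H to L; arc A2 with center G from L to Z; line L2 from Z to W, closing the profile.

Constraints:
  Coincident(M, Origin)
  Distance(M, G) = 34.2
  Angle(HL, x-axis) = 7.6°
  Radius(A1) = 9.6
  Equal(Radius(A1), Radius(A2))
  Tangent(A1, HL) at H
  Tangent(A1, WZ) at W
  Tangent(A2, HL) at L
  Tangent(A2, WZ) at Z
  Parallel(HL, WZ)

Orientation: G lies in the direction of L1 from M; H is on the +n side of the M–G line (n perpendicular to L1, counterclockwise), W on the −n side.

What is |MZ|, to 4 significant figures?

35.52

Tangency of A1 to both parallel lines with radius 9.6 puts H and W at M ± 9.6·n: H = (-1.270, 9.516), W = (1.270, -9.516). Equal radii place L and Z the same way about G: L = G + 9.6·n = (32.63, 14.04), Z = G − 9.6·n = (35.17, -4.993). Then |MZ| = |Z − M| = 35.52.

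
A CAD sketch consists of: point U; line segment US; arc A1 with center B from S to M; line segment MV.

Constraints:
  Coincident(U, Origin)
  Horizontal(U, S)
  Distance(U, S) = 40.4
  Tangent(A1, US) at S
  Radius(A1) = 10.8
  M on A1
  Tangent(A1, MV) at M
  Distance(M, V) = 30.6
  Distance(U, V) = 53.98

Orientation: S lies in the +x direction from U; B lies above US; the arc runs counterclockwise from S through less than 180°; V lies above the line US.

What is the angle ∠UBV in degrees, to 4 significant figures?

92.37°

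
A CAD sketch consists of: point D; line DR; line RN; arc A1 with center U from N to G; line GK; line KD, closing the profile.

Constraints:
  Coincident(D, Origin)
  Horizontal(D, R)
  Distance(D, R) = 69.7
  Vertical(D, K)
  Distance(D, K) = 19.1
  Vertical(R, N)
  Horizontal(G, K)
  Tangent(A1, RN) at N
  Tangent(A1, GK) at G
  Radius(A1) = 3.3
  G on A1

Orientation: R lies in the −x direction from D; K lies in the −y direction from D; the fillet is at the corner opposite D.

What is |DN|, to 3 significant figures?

71.5

D is at the origin; DR is horizontal with |DR| = 69.7 and R on the −x side, so R = (-69.7, 0.00). DK is vertical with |DK| = 19.1 and K on the −y side, so K = (0.00, -19.1). The virtual corner opposite D is at (-69.7, -19.1). Tangency of A1 to RN means the radius UN is perpendicular to RN and the tangent condition forces UG to be normal to GK, with radius 3.3, so the center U sits 3.3 in from both sides at U = (-66.4, -15.8). That places the tangent points at N = (-69.7, -15.8) on RN and G = (-66.4, -19.1) on GK. Then |DN| = |N − D| = 71.5.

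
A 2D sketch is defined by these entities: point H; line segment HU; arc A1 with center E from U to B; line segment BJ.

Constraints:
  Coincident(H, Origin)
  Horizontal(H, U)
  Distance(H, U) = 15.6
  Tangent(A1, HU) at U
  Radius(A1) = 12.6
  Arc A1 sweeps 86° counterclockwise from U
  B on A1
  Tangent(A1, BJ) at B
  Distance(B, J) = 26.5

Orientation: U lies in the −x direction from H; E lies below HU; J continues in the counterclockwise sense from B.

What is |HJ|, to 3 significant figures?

48.5

On A1, U sits at bearing 90° from E; an 86° counterclockwise sweep puts B at bearing 176°, so B = E + 12.6·(cos 176°, sin 176°) = (-28.2, -11.7). Since A1 is tangent to BJ there, EB ⟂ BJ, so BJ runs along (−sin 176°, cos 176°); with |BJ| = 26.5, J = (-30.0, -38.2). Then |HJ| = |J − H| = 48.5.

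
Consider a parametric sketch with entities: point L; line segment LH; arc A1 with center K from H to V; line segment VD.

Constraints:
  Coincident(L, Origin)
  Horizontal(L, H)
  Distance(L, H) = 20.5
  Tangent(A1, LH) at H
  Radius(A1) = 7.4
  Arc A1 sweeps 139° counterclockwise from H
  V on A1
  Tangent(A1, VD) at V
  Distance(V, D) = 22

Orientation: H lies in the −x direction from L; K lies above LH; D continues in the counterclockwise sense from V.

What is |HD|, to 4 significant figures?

29.83

L is at the origin; L and H share the same y with |LH| = 20.5 and H on the −x side, so H = (-20.50, 0.000). A1 meets LH tangentially, so KH is at right angles to LH, so K = H + (0, 7.4) = (-20.50, 7.400). On A1, H sits at bearing -90° from K; a 139° counterclockwise sweep puts V at bearing 49°, so V = K + 7.4·(cos 49°, sin 49°) = (-15.65, 12.98). The tangent condition forces KV to be normal to VD, so VD runs along (−sin 49°, cos 49°); with |VD| = 22.0, D = (-32.25, 27.42). Then |HD| = |D − H| = 29.83.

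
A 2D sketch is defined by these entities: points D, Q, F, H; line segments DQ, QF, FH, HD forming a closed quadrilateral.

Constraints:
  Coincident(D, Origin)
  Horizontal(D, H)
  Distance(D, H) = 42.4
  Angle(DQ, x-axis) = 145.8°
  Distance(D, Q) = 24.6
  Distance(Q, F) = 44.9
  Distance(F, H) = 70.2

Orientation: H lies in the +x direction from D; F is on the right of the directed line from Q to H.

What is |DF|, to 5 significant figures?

37.252

D is at the origin; D and H share the same y with |DH| = 42.4 and H in +x, so H = (42.4, 0). DQ runs at 145.8° with |DQ| = 24.6, so Q = (-20.346, 13.827). F is determined by |QF| = 44.9 and |FH| = 70.2 together: it lies at the intersection of circle(Q, 44.9) and circle(H, 70.2). With |QH| = 64.252, the foot of the radical line on QH is 9.4647 from Q and the perpendicular offset is √(44.9² − 9.4647²) = 43.891. Taking the right-of-QH solution: F = (-20.549, -31.072).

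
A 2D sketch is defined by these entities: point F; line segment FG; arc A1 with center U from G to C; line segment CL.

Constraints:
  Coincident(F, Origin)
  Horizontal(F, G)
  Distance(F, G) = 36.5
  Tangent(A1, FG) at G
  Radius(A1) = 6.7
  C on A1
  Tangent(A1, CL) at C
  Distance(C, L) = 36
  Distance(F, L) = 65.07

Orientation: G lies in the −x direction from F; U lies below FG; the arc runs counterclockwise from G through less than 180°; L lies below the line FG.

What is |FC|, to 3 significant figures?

43.3

Checks: F = (0.00, 0.00) ✓; |UC| = 6.700 ✓; ∠(UC, CL) = 90.00° ✓; |CL| = 36.00 ✓; |FL| = 65.07 ✓.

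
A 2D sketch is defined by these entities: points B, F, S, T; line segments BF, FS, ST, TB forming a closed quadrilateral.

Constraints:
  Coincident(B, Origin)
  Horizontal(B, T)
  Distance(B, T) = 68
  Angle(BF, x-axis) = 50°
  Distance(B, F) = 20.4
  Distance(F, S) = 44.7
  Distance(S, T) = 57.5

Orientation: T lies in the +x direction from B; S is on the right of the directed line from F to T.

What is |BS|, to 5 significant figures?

34.063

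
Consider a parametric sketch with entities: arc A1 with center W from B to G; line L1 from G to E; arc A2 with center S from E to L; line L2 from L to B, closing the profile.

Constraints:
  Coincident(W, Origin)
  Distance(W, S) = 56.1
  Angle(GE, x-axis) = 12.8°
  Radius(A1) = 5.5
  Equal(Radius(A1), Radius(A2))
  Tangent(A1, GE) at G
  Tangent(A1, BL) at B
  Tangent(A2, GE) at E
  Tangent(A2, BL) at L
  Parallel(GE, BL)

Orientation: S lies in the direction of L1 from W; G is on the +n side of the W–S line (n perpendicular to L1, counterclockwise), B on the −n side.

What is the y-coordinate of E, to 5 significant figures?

17.792

The slot axis is L1's direction at 12.8°, so u = (cos 12.8°, sin 12.8°) = (0.97515, 0.22155) and n = (−sin 12.8°, cos 12.8°) = (-0.22155, 0.97515). W is at the origin and S lies 56.1 along u from W, so S = 56.1·u = (54.706, 12.429). Tangency of A1 to both parallel lines with radius 5.5 puts G and B at W ± 5.5·n: G = (-1.2185, 5.3633), B = (1.2185, -5.3633). Equal radii place E and L the same way about S: E = S + 5.5·n = (53.487, 17.792), L = S − 5.5·n = (55.924, 7.0655). So E.y = 17.792.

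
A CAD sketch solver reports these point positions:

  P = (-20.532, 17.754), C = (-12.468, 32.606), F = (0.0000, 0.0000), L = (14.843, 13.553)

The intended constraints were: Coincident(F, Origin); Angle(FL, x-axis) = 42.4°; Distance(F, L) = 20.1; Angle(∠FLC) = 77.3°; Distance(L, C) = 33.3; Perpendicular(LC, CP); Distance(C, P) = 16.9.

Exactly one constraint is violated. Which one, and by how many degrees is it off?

Perpendicular(LC, CP) — off by 6.40°.

F = (0.00, 0.00) ✓; FL at 42.40° ✓; |FL| = 20.10 ✓; ∠FLC = 77.30° ✓; |LC| = 33.30 ✓; ∠(LC, CP) = 96.40° ✗; |CP| = 16.90 ✓.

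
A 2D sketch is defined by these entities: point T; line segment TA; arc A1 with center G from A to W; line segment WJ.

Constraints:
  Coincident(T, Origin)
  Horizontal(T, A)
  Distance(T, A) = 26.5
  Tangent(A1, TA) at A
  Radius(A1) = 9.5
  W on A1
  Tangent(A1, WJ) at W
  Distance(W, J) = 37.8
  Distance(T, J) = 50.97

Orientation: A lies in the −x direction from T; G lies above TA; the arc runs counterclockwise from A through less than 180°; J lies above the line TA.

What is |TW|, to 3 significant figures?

19.6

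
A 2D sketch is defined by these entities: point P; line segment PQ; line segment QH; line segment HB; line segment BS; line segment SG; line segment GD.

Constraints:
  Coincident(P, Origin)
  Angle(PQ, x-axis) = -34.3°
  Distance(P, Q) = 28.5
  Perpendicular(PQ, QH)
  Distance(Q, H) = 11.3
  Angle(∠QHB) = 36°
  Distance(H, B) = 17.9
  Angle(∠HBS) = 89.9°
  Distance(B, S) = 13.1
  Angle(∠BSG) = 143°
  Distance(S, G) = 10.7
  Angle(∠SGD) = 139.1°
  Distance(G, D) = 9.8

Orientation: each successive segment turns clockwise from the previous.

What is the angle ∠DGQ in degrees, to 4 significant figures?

93.35°

P is at the origin; PQ runs at -34.3° with length 28.5, so Q = (23.54, -16.06). PQ is perpendicular to QH, so QH runs at -124.3°; with |QH| = 11.3, H = (17.18, -25.40). ∠QHB = 36.0° gives HB at 91.70° from the x-axis; with |HB| = 17.9, B = (16.64, -7.503). ∠HBS = 89.9° gives BS at 1.600° from the x-axis; with |BS| = 13.1, S = (29.74, -7.138). ∠BSG = 143.0° gives SG at -35.40° from the x-axis; with |SG| = 10.7, G = (38.46, -13.34). ∠SGD = 139.1° gives GD at -76.30° from the x-axis; with |GD| = 9.8, D = (40.78, -22.86). Then cos ∠DGQ = GD·GQ / (|GD||GQ|), giving 93.35°.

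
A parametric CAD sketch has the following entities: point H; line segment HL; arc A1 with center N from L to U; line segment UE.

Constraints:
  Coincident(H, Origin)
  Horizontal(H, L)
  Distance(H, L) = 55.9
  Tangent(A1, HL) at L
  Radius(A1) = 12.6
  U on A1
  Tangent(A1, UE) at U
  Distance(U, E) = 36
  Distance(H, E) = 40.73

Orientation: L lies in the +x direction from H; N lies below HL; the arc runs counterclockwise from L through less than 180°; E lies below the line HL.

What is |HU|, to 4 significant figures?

46.25

Checks: |NU| = 12.60 ✓; ∠(NU, UE) = 90.00° ✓; |UE| = 36.00 ✓; |HE| = 40.73 ✓.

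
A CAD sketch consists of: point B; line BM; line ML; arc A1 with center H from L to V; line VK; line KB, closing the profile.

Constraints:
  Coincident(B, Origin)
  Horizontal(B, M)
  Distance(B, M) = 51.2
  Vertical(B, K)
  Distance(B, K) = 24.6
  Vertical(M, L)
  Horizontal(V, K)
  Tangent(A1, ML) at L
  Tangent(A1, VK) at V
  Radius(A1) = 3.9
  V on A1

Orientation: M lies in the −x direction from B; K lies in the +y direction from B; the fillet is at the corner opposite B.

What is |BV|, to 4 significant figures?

53.31

B is at the origin; B and M share the same y with |BM| = 51.2 and M on the −x side, so M = (-51.20, 0.000). BK is vertical with |BK| = 24.6 and K on the +y side, so K = (0.000, 24.60). The virtual corner opposite B is at (-51.20, 24.60). A1 meets ML tangentially, so HL is at right angles to ML and since A1 is tangent to VK there, HV ⟂ VK, with radius 3.9, so the center H sits 3.9 in from both sides at H = (-47.30, 20.70). That places the tangent points at L = (-51.20, 20.70) on ML and V = (-47.30, 24.60) on VK. Then |BV| = |V − B| = 53.31.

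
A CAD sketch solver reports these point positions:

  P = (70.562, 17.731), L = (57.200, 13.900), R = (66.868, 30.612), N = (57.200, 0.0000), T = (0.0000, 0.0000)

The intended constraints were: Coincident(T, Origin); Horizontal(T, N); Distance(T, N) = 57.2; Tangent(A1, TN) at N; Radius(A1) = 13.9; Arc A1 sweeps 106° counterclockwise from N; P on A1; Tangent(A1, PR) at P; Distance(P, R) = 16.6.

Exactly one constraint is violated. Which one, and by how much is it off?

Distance(P, R) = 16.6 — off by 3.20.

T = (0.00, 0.00) ✓; T.y = 0.00, N.y = 0.00 ✓; |TN| = 57.20 ✓; ∠(LN, NT) = 90.00° ✓; |LN| = 13.90 ✓; bearing(L→P) − bearing(L→N) = 106.0° ✓; |LP| = 13.90 ✓; ∠(LP, PR) = 90.00° ✓; |PR| = 13.40 ✗.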